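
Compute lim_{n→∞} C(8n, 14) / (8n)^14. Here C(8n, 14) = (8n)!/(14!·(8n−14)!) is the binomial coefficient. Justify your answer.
lim = 1/14! = 1/87178291200

With N = 8n → ∞: C(N, 14) / N^14 = [N(N−1)…(N−13)] / (14! · N^14) = (1/14!) · 1 · (1 − 1/(8n)) · … · (1 − 13/(8n)). Each factor → 1 as N → ∞, so the limit is 1/14! = 1/87178291200.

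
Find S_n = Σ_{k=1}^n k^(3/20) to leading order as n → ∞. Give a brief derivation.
S_n ~ (20/23) · n^(23/20)

Integral comparison: Σ_{k=1}^n k^(3/20) = ∫_0^n x^(3/20) dx + O(n^(3/20)). The integral is n^(1 + 3/20) / (1 + 3/20) = n^((3+20)/20) / ((3+20)/20) = (20/23) · n^(23/20).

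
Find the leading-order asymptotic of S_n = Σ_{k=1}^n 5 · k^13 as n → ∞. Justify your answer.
S_n ~ 5 · n^14 / 14

By integral comparison (Euler-Maclaurin), Σ_{k=1}^n 5 · k^13 = 5 · ∫_0^n x^13 dx + O(n^13) = 5 · n^14/14 + O(n^13). (Equivalently, Faulhaber's formula gives the same leading term.)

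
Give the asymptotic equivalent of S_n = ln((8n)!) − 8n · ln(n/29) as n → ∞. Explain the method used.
S_n ~ 8n · (ln 232 − 1) + O(ln n)

Stirling: ln((8n)!) = 8n ln(8n) − 8n + O(ln n).
  S_n = 8n ln(8n) − 8n − 8n ln(n/29) + O(ln n)
      = 8n ln(8n) − 8n ln n + 8n ln 29 − 8n + O(ln n)
      = 8n ln 8 + 8n ln 29 − 8n + O(ln n)
      = 8n (ln 232 − 1) + O(ln n).
Numerically ln(232) − 1 ≈ 4.4467.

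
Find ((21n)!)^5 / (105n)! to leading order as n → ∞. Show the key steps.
((21n)!)^5/(105n)! ~ ((2π·21n)^(4/2) / sqrt(5)) · 5^(−5·21n)  →  0

Write N = 21n. Stirling: N! ~ sqrt(2π N)(N/e)^N and (5N)! ~ sqrt(2π·5N)·(5N/e)^(5N).
  (N!)^5/(5N)! ~ (2π N)^(5/2) (N/e)^(5N) / [sqrt(2π·5N) (5N/e)^(5N)]
     = (2π N)^(5/2) / sqrt(2π·5N) · (N/(5N))^(5N)
     = (2π N)^((5−1)/2) / sqrt(5) · 5^(−5N).
Since 5^5 > 1, the factor 5^(−5N) decays exponentially, so the ratio → 0. Substituting N = 21n gives the stated form.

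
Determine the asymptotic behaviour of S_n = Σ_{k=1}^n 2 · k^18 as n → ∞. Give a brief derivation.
S_n ~ 2 · n^19 / 19

By integral comparison (Euler-Maclaurin), Σ_{k=1}^n 2 · k^18 = 2 · ∫_0^n x^18 dx + O(n^18) = 2 · n^19/19 + O(n^18). (Equivalently, Faulhaber's formula gives the same leading term.)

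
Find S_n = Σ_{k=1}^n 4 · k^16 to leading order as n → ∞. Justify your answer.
S_n ~ 4 · n^17 / 17

By integral comparison (Euler-Maclaurin), Σ_{k=1}^n 4 · k^16 = 4 · ∫_0^n x^16 dx + O(n^16) = 4 · n^17/17 + O(n^16). (Equivalently, Faulhaber's formula gives the same leading term.)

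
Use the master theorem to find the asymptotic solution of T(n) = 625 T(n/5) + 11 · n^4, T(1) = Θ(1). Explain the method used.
T(n) = Θ(n^4 log n)

log_5 625 = 4, and f(n) = 11 · n^4 = Θ(n^(log_5 625)). This is Case 2 of the master theorem: T(n) = Θ(f(n) · log n) = Θ(n^4 log n).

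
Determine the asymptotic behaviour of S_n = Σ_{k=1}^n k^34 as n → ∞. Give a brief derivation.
S_n ~ n^35 / 35

By integral comparison (Euler-Maclaurin), Σ_{k=1}^n k^34 = ∫_0^n x^34 dx + O(n^34) = n^35/35 + O(n^34). (Equivalently, Faulhaber's formula gives the same leading term.)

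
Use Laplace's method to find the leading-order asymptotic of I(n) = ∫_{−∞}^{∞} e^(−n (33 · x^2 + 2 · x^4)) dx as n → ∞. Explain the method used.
I(n) ~ sqrt(π/(33n))

φ(x) = 33 · x^2 + 2 · x^4 has its unique global minimum at x* = 0 (since φ'(x) = 66x + 8x^3 = 0 only at x = 0 for real x with both coefficients positive, and φ → ∞ as |x| → ∞). At x* = 0, φ(0) = 0 and φ''(0) = 66. Laplace's method then gives
  I(n) ~ sqrt(2π / (n · φ''(0))) · e^(−n φ(0)) = sqrt(2π / (66n)) = sqrt(π/(33n)).
The 2 · x^4 term contributes only at subleading order (an O(1/n) relative correction).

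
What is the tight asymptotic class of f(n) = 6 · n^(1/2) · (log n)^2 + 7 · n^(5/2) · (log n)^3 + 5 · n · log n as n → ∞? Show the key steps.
f(n) ∈ Θ(n^(5/2) · (log n)^3)

Compare the terms by growth order. For large n, n^a · (log n)^b dominates n^a' · (log n)^b' iff a > a', or (a = a' and b > b'). Ranking the 3 terms shows the dominant one is 7 · n^(5/2) · (log n)^3. Hence f(n) ∈ Θ(n^(5/2) · (log n)^3).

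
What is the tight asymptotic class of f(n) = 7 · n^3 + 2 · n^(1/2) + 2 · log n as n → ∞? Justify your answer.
f(n) ∈ Θ(n^3)

Compare the terms by growth order. For large n, n^a · (log n)^b dominates n^a' · (log n)^b' iff a > a', or (a = a' and b > b'). Ranking the 3 terms shows the dominant one is 7 · n^3. Hence f(n) ∈ Θ(n^3).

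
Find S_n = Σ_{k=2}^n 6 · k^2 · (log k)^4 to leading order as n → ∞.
S_n ~ 2 · n^3 · (log n)^4

By integral comparison, S_n = ∫_1^n 6 · x^2 · (log x)^4 dx + O(n^2 · (log n)^4). For the integral, the leading term of ∫_1^n x^2 (log x)^4 dx is n^3/3 · (log n)^4 (by repeated integration by parts; each step lowers the log-exponent and produces a relatively O(1/log n) correction). Hence S_n ~ 2 · n^3 · (log n)^4.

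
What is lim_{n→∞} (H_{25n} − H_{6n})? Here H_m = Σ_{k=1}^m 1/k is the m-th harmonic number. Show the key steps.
lim = ln(25/6)

Euler-Maclaurin gives H_m = ln m + γ + 1/(2m) + O(1/m^2). The γ and O(1/m) terms cancel in the difference:
  H_{25n} − H_{6n} = ln(25n) − ln(6n) + O(1/n) = ln(25/6) + O(1/n).
Hence the limit is ln(25/6).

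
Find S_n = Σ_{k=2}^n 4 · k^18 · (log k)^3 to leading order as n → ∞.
S_n ~ 4 · n^19 · (log n)^3 / 19

By integral comparison, S_n = ∫_1^n 4 · x^18 · (log x)^3 dx + O(n^18 · (log n)^3). For the integral, the leading term of ∫_1^n x^18 (log x)^3 dx is n^19/19 · (log n)^3 (by repeated integration by parts; each step lowers the log-exponent and produces a relatively O(1/log n) correction). Hence S_n ~ 4 · n^19 · (log n)^3 / 19.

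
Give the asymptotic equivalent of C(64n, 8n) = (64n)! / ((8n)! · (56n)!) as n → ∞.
C(64n, 8n) ~ (16777216/823543)^(8n) · sqrt(4/(7π·8n))

Write N = 8n. Apply Stirling to each factorial:
  (8N)! ~ sqrt(2π·8N) · (8N/e)^(8N),
  N! ~ sqrt(2π N) · (N/e)^N,
  (7N)! ~ sqrt(2π·7N) · (7N/e)^(7N).
The exponential factors combine to (8N)^(8N) / (N^N · (7N)^(7N)) = 8^(8N)/7^(7N) = (8^8/7^7)^N = (16777216/823543)^N.
The square-root prefactors combine to sqrt(2π·8N) / (sqrt(2π N)·sqrt(2π·7N)) = sqrt(8 / (2π·7·N)) = sqrt(4/(7π·8n)).
Substituting N = 8n: C(64n, 8n) ~ (16777216/823543)^(8n) · sqrt(4/(7π·8n)).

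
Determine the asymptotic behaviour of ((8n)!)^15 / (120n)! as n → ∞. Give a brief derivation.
((8n)!)^15/(120n)! ~ ((2π·8n)^(14/2) / sqrt(15)) · 15^(−15·8n)  →  0

Write N = 8n. Stirling: N! ~ sqrt(2π N)(N/e)^N and (15N)! ~ sqrt(2π·15N)·(15N/e)^(15N).
  (N!)^15/(15N)! ~ (2π N)^(15/2) (N/e)^(15N) / [sqrt(2π·15N) (15N/e)^(15N)]
     = (2π N)^(15/2) / sqrt(2π·15N) · (N/(15N))^(15N)
     = (2π N)^((15−1)/2) / sqrt(15) · 15^(−15N).
Since 15^15 > 1, the factor 15^(−15N) decays exponentially, so the ratio → 0. Substituting N = 8n gives the stated form.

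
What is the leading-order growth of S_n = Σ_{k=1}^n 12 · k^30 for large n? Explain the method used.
S_n ~ 12 · n^31 / 31

By integral comparison (Euler-Maclaurin), Σ_{k=1}^n 12 · k^30 = 12 · ∫_0^n x^30 dx + O(n^30) = 12 · n^31/31 + O(n^30). (Equivalently, Faulhaber's formula gives the same leading term.)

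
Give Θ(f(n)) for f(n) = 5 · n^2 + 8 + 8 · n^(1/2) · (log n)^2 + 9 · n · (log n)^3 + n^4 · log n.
f(n) ∈ Θ(n^4 · log n)

Compare the terms by growth order. For large n, n^a · (log n)^b dominates n^a' · (log n)^b' iff a > a', or (a = a' and b > b'). Ranking the 5 terms shows the dominant one is n^4 · log n. Hence f(n) ∈ Θ(n^4 · log n).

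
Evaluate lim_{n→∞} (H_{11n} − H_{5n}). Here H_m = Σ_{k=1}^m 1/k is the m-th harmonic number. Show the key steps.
lim = ln(11/5)

Euler-Maclaurin gives H_m = ln m + γ + 1/(2m) + O(1/m^2). The γ and O(1/m) terms cancel in the difference:
  H_{11n} − H_{5n} = ln(11n) − ln(5n) + O(1/n) = ln(11/5) + O(1/n).
Hence the limit is ln(11/5).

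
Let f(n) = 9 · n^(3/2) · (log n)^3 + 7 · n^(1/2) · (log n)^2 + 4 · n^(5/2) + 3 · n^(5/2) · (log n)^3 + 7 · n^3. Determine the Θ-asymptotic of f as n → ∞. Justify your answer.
f(n) ∈ Θ(n^3)

Compare the terms by growth order. For large n, n^a · (log n)^b dominates n^a' · (log n)^b' iff a > a', or (a = a' and b > b'). Ranking the 5 terms shows the dominant one is 7 · n^3. Hence f(n) ∈ Θ(n^3).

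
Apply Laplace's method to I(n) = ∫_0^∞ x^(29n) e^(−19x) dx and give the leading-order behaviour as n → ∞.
I(n) ~ (sqrt(2π·29n) / 19) · (29n/(19e))^(29n)

Write the integrand as exp(29n ln x − 19x) and set f(x) = 29n ln x − 19x. Then f'(x) = 29n/x − 19 = 0 at x* = 29n/19, and f''(x*) = −29n/x*^2 = −19^2/(29n). Laplace's method (interior maximum) gives
  I(n) ~ e^(f(x*)) · sqrt(2π / |f''(x*)|)
        = exp(29n ln(29n/19) − 29n) · sqrt(2π · 29n / 19^2)
        = (29n/19)^(29n) e^(−29n) · sqrt(2π·29n) / 19
        = (sqrt(2π·29n) / 19) · (29n/(19e))^(29n).
This matches Γ(29n+1)/19^(29n+1) with Stirling applied to Γ.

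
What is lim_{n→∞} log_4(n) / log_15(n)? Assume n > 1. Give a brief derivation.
lim = ln(15) / ln(4) = log_4(15)

Change of base: log_4(n) = ln n / ln 4 and log_15(n) = ln n / ln 15. The ratio is (ln n / ln 4) · (ln 15 / ln n) = ln 15 / ln 4, a constant independent of n. So the limit is ln 15 / ln 4 = log_4(15).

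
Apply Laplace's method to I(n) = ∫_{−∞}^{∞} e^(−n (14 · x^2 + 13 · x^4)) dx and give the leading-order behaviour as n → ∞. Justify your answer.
I(n) ~ sqrt(π/(14n))

φ(x) = 14 · x^2 + 13 · x^4 has its unique global minimum at x* = 0 (since φ'(x) = 28x + 52x^3 = 0 only at x = 0 for real x with both coefficients positive, and φ → ∞ as |x| → ∞). At x* = 0, φ(0) = 0 and φ''(0) = 28. Laplace's method then gives
  I(n) ~ sqrt(2π / (n · φ''(0))) · e^(−n φ(0)) = sqrt(2π / (28n)) = sqrt(π/(14n)).
The 13 · x^4 term contributes only at subleading order (an O(1/n) relative correction).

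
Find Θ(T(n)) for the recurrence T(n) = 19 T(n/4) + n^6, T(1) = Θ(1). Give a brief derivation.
T(n) = Θ(n^6)

log_4 19 ≈ 2.124. f(n) = n^6 dominates n^(log_4 19) since 6 > 2.124, and the regularity condition a·f(n/b) = 19·(n/4)^6 = (19/4096)·n^6 ≤ c·f(n) holds with c = 19/4096 ≈ 0.00464 < 1. So this is Case 3: T(n) = Θ(f(n)) = Θ(n^6).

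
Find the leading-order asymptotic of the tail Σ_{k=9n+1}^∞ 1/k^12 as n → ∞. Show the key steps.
Σ_{k>9n} 1/k^12 ~ 1/(11 · (9n)^11)

Compare to the integral: ∫_{9n}^∞ x^(−12) dx = [−x^(−11)/11]_{9n}^∞ = 1/((12−1)·(9n)^11). Euler-Maclaurin then gives
  Σ_{k>9n} 1/k^12 = ∫_{9n}^∞ dx/x^12 − 1/(2·(9n)^12) + O(1/(9n)^13).
(Equivalently this is ζ(12) − Σ_{k≤9n} 1/k^12.)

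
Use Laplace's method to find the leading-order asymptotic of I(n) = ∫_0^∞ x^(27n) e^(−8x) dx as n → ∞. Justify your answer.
I(n) ~ (sqrt(2π·27n) / 8) · (27n/(8e))^(27n)

Write the integrand as exp(27n ln x − 8x) and set f(x) = 27n ln x − 8x. Then f'(x) = 27n/x − 8 = 0 at x* = 27n/8, and f''(x*) = −27n/x*^2 = −8^2/(27n). Laplace's method (interior maximum) gives
  I(n) ~ e^(f(x*)) · sqrt(2π / |f''(x*)|)
        = exp(27n ln(27n/8) − 27n) · sqrt(2π · 27n / 8^2)
        = (27n/8)^(27n) e^(−27n) · sqrt(2π·27n) / 8
        = (sqrt(2π·27n) / 8) · (27n/(8e))^(27n).
This matches Γ(27n+1)/8^(27n+1) with Stirling applied to Γ.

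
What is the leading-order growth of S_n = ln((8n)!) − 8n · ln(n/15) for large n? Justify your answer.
S_n ~ 8n · (ln 120 − 1) + O(ln n)

Stirling: ln((8n)!) = 8n ln(8n) − 8n + O(ln n).
  S_n = 8n ln(8n) − 8n − 8n ln(n/15) + O(ln n)
      = 8n ln(8n) − 8n ln n + 8n ln 15 − 8n + O(ln n)
      = 8n ln 8 + 8n ln 15 − 8n + O(ln n)
      = 8n (ln 120 − 1) + O(ln n).
Numerically ln(120) − 1 ≈ 3.7875.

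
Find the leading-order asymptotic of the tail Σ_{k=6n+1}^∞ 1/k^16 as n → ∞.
Σ_{k>6n} 1/k^16 ~ 1/(15 · (6n)^15)

Compare to the integral: ∫_{6n}^∞ x^(−16) dx = [−x^(−15)/15]_{6n}^∞ = 1/((16−1)·(6n)^15). Euler-Maclaurin then gives
  Σ_{k>6n} 1/k^16 = ∫_{6n}^∞ dx/x^16 − 1/(2·(6n)^16) + O(1/(6n)^17).
(Equivalently this is ζ(16) − Σ_{k≤6n} 1/k^16.)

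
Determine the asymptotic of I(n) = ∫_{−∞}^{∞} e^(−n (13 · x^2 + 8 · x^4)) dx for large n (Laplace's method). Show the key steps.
I(n) ~ sqrt(π/(13n))

φ(x) = 13 · x^2 + 8 · x^4 has its unique global minimum at x* = 0 (since φ'(x) = 26x + 32x^3 = 0 only at x = 0 for real x with both coefficients positive, and φ → ∞ as |x| → ∞). At x* = 0, φ(0) = 0 and φ''(0) = 26. Laplace's method then gives
  I(n) ~ sqrt(2π / (n · φ''(0))) · e^(−n φ(0)) = sqrt(2π / (26n)) = sqrt(π/(13n)).
The 8 · x^4 term contributes only at subleading order (an O(1/n) relative correction).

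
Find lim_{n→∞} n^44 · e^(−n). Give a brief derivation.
lim = 0

Exponentials with base > 1 dominate every fixed polynomial: for any fixed c, n^c / e^n → 0 as n → ∞ (e.g. by the ratio test, or since e^n grows faster than any power of n). Hence n^44 · e^(−n) = n^44 / e^n → 0.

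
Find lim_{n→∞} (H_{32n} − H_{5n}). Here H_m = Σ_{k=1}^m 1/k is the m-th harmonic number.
lim = ln(32/5)

Euler-Maclaurin gives H_m = ln m + γ + 1/(2m) + O(1/m^2). The γ and O(1/m) terms cancel in the difference:
  H_{32n} − H_{5n} = ln(32n) − ln(5n) + O(1/n) = ln(32/5) + O(1/n).
Hence the limit is ln(32/5).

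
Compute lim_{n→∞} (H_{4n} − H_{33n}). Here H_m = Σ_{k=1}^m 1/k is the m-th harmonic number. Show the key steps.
lim = ln(4/33)

Euler-Maclaurin gives H_m = ln m + γ + 1/(2m) + O(1/m^2). The γ and O(1/m) terms cancel in the difference:
  H_{4n} − H_{33n} = ln(4n) − ln(33n) + O(1/n) = ln(4/33) + O(1/n).
Hence the limit is ln(4/33).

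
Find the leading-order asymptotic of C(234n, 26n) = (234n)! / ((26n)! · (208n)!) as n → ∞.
C(234n, 26n) ~ (387420489/16777216)^(26n) · sqrt(9/(16π·26n))

Write N = 26n. Apply Stirling to each factorial:
  (9N)! ~ sqrt(2π·9N) · (9N/e)^(9N),
  N! ~ sqrt(2π N) · (N/e)^N,
  (8N)! ~ sqrt(2π·8N) · (8N/e)^(8N).
The exponential factors combine to (9N)^(9N) / (N^N · (8N)^(8N)) = 9^(9N)/8^(8N) = (9^9/8^8)^N = (387420489/16777216)^N.
The square-root prefactors combine to sqrt(2π·9N) / (sqrt(2π N)·sqrt(2π·8N)) = sqrt(9 / (2π·8·N)) = sqrt(9/(16π·26n)).
Substituting N = 26n: C(234n, 26n) ~ (387420489/16777216)^(26n) · sqrt(9/(16π·26n)).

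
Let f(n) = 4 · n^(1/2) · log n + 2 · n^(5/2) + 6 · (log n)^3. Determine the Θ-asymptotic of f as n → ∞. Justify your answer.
f(n) ∈ Θ(n^(5/2))

Compare the terms by growth order. For large n, n^a · (log n)^b dominates n^a' · (log n)^b' iff a > a', or (a = a' and b > b'). Ranking the 3 terms shows the dominant one is 2 · n^(5/2). Hence f(n) ∈ Θ(n^(5/2)).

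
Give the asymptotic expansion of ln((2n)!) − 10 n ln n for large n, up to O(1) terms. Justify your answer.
ln((2n)!) − 10 n ln n = −8 n ln n + 2(ln 2 − 1) n + (1/2) ln(2π·2n) + O(1/n)

Stirling: ln((2n)!) = 2n ln(2n) − 2n + (1/2) ln(2π·2n) + O(1/n).
Expand 2n ln(2n) = 2n (ln n + ln 2) = 2n ln n + 2n ln 2.
Subtract 10n ln n: leading term is (2 − 10) n ln n = −8 n ln n. The next term is 2n ln 2 − 2n = 2(ln 2 − 1) n. Then the (1/2) ln(2π·2n) correction.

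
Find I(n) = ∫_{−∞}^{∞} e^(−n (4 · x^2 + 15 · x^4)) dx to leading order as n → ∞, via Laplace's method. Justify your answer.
I(n) ~ sqrt(π/(4n))

φ(x) = 4 · x^2 + 15 · x^4 has its unique global minimum at x* = 0 (since φ'(x) = 8x + 60x^3 = 0 only at x = 0 for real x with both coefficients positive, and φ → ∞ as |x| → ∞). At x* = 0, φ(0) = 0 and φ''(0) = 8. Laplace's method then gives
  I(n) ~ sqrt(2π / (n · φ''(0))) · e^(−n φ(0)) = sqrt(2π / (8n)) = sqrt(π/(4n)).
The 15 · x^4 term contributes only at subleading order (an O(1/n) relative correction).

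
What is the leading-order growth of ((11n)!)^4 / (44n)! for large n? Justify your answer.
((11n)!)^4/(44n)! ~ ((2π·11n)^(3/2) / 2) · 4^(−4·11n)  →  0

Write N = 11n. Stirling: N! ~ sqrt(2π N)(N/e)^N and (4N)! ~ sqrt(2π·4N)·(4N/e)^(4N).
  (N!)^4/(4N)! ~ (2π N)^(4/2) (N/e)^(4N) / [sqrt(2π·4N) (4N/e)^(4N)]
     = (2π N)^(4/2) / sqrt(2π·4N) · (N/(4N))^(4N)
     = (2π N)^((4−1)/2) / 2 · 4^(−4N).
Since 4^4 > 1, the factor 4^(−4N) decays exponentially, so the ratio → 0. Substituting N = 11n gives the stated form.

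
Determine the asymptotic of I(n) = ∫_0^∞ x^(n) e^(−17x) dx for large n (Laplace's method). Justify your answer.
I(n) ~ (sqrt(2π·n) / 17) · (n/(17e))^(n)

Write the integrand as exp(n ln x − 17x) and set f(x) = n ln x − 17x. Then f'(x) = n/x − 17 = 0 at x* = n/17, and f''(x*) = −n/x*^2 = −17^2/(n). Laplace's method (interior maximum) gives
  I(n) ~ e^(f(x*)) · sqrt(2π / |f''(x*)|)
        = exp(n ln(n/17) − n) · sqrt(2π · n / 17^2)
        = (n/17)^(n) e^(−n) · sqrt(2π·n) / 17
        = (sqrt(2π·n) / 17) · (n/(17e))^(n).
This matches Γ(n+1)/17^(n+1) with Stirling applied to Γ.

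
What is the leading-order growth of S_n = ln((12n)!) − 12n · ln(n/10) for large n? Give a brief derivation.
S_n ~ 12n · (ln 120 − 1) + O(ln n)

Stirling: ln((12n)!) = 12n ln(12n) − 12n + O(ln n).
  S_n = 12n ln(12n) − 12n − 12n ln(n/10) + O(ln n)
      = 12n ln(12n) − 12n ln n + 12n ln 10 − 12n + O(ln n)
      = 12n ln 12 + 12n ln 10 − 12n + O(ln n)
      = 12n (ln 120 − 1) + O(ln n).
Numerically ln(120) − 1 ≈ 3.7875.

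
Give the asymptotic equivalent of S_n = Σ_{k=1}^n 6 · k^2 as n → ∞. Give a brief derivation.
S_n ~ 2 · n^3

By integral comparison (Euler-Maclaurin), Σ_{k=1}^n 6 · k^2 = 6 · ∫_0^n x^2 dx + O(n^2) = 6 · n^3/3 = 2 · n^3 + O(n^2). (Equivalently, Faulhaber's formula gives the same leading term.)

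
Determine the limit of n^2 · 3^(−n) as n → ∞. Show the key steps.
lim = 0

Exponentials with base > 1 dominate every fixed polynomial: for any fixed c, n^c / 3^n → 0 as n → ∞ (e.g. by the ratio test, or by writing 3^n = e^(n ln 3) and noting e^(n ln 3) / n^c → ∞). Hence n^2 · 3^(−n) = n^2 / 3^n → 0.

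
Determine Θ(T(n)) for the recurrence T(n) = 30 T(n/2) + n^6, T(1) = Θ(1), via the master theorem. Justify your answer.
T(n) = Θ(n^6)

log_2 30 ≈ 4.907. f(n) = n^6 dominates n^(log_2 30) since 6 > 4.907, and the regularity condition a·f(n/b) = 30·(n/2)^6 = (30/64)·n^6 ≤ c·f(n) holds with c = 30/64 ≈ 0.469 < 1. So this is Case 3: T(n) = Θ(f(n)) = Θ(n^6).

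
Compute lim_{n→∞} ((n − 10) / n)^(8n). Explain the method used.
lim = e^(−80)

Rewrite as (1 − 10/n)^(8n). By the standard limit (1 + x/n)^n → e^x, we have (1 − 10/n)^n → e^(−10), and raising to the 8th power gives e^(−80).
More precisely, ln[(1 − 10/n)^(8n)] = 8n · ln(1 − 10/n) = 8n · (-10/n + O(1/n^2)) = -80 + O(1/n) → -80.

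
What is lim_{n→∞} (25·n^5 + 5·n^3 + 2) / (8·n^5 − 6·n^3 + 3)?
lim = 25/8

For large n the leading n^5 terms dominate both numerator and denominator. Dividing top and bottom by n^5, every other term tends to 0, leaving 25/8.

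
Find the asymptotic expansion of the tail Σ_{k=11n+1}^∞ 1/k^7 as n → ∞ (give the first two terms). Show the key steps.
Σ_{k>11n} 1/k^7 = 1/(6 · (11n)^6) − 1/(2 · (11n)^7) + O(1/(11n)^8)

Compare to the integral: ∫_{11n}^∞ x^(−7) dx = [−x^(−6)/6]_{11n}^∞ = 1/((7−1)·(11n)^6). The Euler-Maclaurin correction adds −f(11n)/2 = −1/(2·(11n)^7). Euler-Maclaurin then gives
  Σ_{k>11n} 1/k^7 = ∫_{11n}^∞ dx/x^7 − 1/(2·(11n)^7) + O(1/(11n)^8).
(Equivalently this is ζ(7) − Σ_{k≤11n} 1/k^7.)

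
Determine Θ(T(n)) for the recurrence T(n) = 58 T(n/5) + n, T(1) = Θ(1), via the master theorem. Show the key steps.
T(n) = Θ(n^(log_5 58))

Master theorem: compare f(n) = n to n^(log_5 58) where log_5 58 ≈ 2.523. Since 1 < log_5 58, we have f(n) = O(n^(log_5 58 − ε)) for some ε > 0 — Case 1. Hence T(n) = Θ(n^(log_5 58)).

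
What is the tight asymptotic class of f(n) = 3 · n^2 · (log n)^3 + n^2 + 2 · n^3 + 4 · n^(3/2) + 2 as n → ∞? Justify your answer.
f(n) ∈ Θ(n^3)

Compare the terms by growth order. For large n, n^a · (log n)^b dominates n^a' · (log n)^b' iff a > a', or (a = a' and b > b'). Ranking the 5 terms shows the dominant one is 2 · n^3. Hence f(n) ∈ Θ(n^3).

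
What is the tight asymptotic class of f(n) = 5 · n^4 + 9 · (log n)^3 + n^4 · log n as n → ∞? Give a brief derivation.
f(n) ∈ Θ(n^4 · log n)

Compare the terms by growth order. For large n, n^a · (log n)^b dominates n^a' · (log n)^b' iff a > a', or (a = a' and b > b'). Ranking the 3 terms shows the dominant one is n^4 · log n. Hence f(n) ∈ Θ(n^4 · log n).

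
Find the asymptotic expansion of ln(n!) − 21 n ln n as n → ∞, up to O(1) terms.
ln(n!) − 21 n ln n = −20 n ln n − n + (1/2) ln(2π n) + O(1/n)

Stirling: ln((n)!) = n ln(n) − n + (1/2) ln(2π·n) + O(1/n).
Here n ln(n) = n ln n.
Subtract 21n ln n: leading term is (1 − 21) n ln n = −20 n ln n. The next term is −n. Then the (1/2) ln(2π·n) correction.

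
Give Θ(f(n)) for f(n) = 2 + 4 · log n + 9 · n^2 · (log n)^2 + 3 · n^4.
f(n) ∈ Θ(n^4)

Compare the terms by growth order. For large n, n^a · (log n)^b dominates n^a' · (log n)^b' iff a > a', or (a = a' and b > b'). Ranking the 4 terms shows the dominant one is 3 · n^4. Hence f(n) ∈ Θ(n^4).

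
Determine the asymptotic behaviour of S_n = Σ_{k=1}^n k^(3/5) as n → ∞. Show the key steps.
S_n ~ (5/8) · n^(8/5)

Integral comparison: Σ_{k=1}^n k^(3/5) = ∫_0^n x^(3/5) dx + O(n^(3/5)). The integral is n^(1 + 3/5) / (1 + 3/5) = n^((3+5)/5) / ((3+5)/5) = (5/8) · n^(8/5).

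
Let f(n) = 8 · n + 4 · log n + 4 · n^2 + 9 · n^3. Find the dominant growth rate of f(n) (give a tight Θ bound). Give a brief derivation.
f(n) ∈ Θ(n^3)

Compare the terms by growth order. For large n, n^a · (log n)^b dominates n^a' · (log n)^b' iff a > a', or (a = a' and b > b'). Ranking the 4 terms shows the dominant one is 9 · n^3. Hence f(n) ∈ Θ(n^3).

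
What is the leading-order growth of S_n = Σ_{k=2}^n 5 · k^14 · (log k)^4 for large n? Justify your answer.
S_n ~ n^15 · (log n)^4 / 3

By integral comparison, S_n = ∫_1^n 5 · x^14 · (log x)^4 dx + O(n^14 · (log n)^4). For the integral, the leading term of ∫_1^n x^14 (log x)^4 dx is n^15/15 · (log n)^4 (by repeated integration by parts; each step lowers the log-exponent and produces a relatively O(1/log n) correction). Hence S_n ~ n^15 · (log n)^4 / 3.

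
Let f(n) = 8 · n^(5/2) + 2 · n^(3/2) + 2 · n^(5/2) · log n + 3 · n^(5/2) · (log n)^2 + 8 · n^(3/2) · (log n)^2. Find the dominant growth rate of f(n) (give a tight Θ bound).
f(n) ∈ Θ(n^(5/2) · (log n)^2)

Compare the terms by growth order. For large n, n^a · (log n)^b dominates n^a' · (log n)^b' iff a > a', or (a = a' and b > b'). Ranking the 5 terms shows the dominant one is 3 · n^(5/2) · (log n)^2. Hence f(n) ∈ Θ(n^(5/2) · (log n)^2).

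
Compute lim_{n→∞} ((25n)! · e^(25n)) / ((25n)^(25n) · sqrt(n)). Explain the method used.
lim = sqrt(2π·25)

Stirling: (25n)! ~ sqrt(2π·25n) · (25n/e)^(25n). Hence
  (25n)! · e^(25n) / (25n)^(25n) ~ sqrt(2π·25n).
Dividing by sqrt(n): sqrt(2π·25n) / sqrt(n) = sqrt(2π·25) · n^((1−1)/2), so the limit is sqrt(2π·25).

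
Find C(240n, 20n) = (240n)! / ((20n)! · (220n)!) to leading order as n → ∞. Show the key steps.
C(240n, 20n) ~ (8916100448256/285311670611)^(20n) · sqrt(6/(11π·20n))

Write N = 20n. Apply Stirling to each factorial:
  (12N)! ~ sqrt(2π·12N) · (12N/e)^(12N),
  N! ~ sqrt(2π N) · (N/e)^N,
  (11N)! ~ sqrt(2π·11N) · (11N/e)^(11N).
The exponential factors combine to (12N)^(12N) / (N^N · (11N)^(11N)) = 12^(12N)/11^(11N) = (12^12/11^11)^N = (8916100448256/285311670611)^N.
The square-root prefactors combine to sqrt(2π·12N) / (sqrt(2π N)·sqrt(2π·11N)) = sqrt(12 / (2π·11·N)) = sqrt(6/(11π·20n)).
Substituting N = 20n: C(240n, 20n) ~ (8916100448256/285311670611)^(20n) · sqrt(6/(11π·20n)).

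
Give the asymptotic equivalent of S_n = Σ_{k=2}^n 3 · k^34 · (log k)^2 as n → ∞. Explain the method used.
S_n ~ 3 · n^35 · (log n)^2 / 35

By integral comparison, S_n = ∫_1^n 3 · x^34 · (log x)^2 dx + O(n^34 · (log n)^2). For the integral, the leading term of ∫_1^n x^34 (log x)^2 dx is n^35/35 · (log n)^2 (by repeated integration by parts; each step lowers the log-exponent and produces a relatively O(1/log n) correction). Hence S_n ~ 3 · n^35 · (log n)^2 / 35.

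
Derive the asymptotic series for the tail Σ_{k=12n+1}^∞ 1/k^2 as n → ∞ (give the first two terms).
Σ_{k>12n} 1/k^2 = 1/(1 · (12n)) − 1/(2 · (12n)^2) + O(1/(12n)^3)

Compare to the integral: ∫_{12n}^∞ x^(−2) dx = [−x^(−1)/1]_{12n}^∞ = 1/((2−1)·(12n)). The Euler-Maclaurin correction adds −f(12n)/2 = −1/(2·(12n)^2). Euler-Maclaurin then gives
  Σ_{k>12n} 1/k^2 = ∫_{12n}^∞ dx/x^2 − 1/(2·(12n)^2) + O(1/(12n)^3).
(Equivalently this is ζ(2) − Σ_{k≤12n} 1/k^2.)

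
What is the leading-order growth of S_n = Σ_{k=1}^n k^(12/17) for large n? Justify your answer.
S_n ~ (17/29) · n^(29/17)

Integral comparison: Σ_{k=1}^n k^(12/17) = ∫_0^n x^(12/17) dx + O(n^(12/17)). The integral is n^(1 + 12/17) / (1 + 12/17) = n^((12+17)/17) / ((12+17)/17) = (17/29) · n^(29/17).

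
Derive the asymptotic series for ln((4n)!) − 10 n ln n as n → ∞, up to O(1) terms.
ln((4n)!) − 10 n ln n = −6 n ln n + 4(ln 4 − 1) n + (1/2) ln(2π·4n) + O(1/n)

Stirling: ln((4n)!) = 4n ln(4n) − 4n + (1/2) ln(2π·4n) + O(1/n).
Expand 4n ln(4n) = 4n (ln n + ln 4) = 4n ln n + 4n ln 4.
Subtract 10n ln n: leading term is (4 − 10) n ln n = −6 n ln n. The next term is 4n ln 4 − 4n = 4(ln 4 − 1) n. Then the (1/2) ln(2π·4n) correction.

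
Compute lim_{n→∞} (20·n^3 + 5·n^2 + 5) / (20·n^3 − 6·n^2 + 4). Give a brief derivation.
lim = 20/20 = 1

For large n the leading n^3 terms dominate both numerator and denominator. Dividing top and bottom by n^3, every other term tends to 0, leaving 20/20 = 1.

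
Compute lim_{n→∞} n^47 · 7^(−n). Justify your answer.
lim = 0

Exponentials with base > 1 dominate every fixed polynomial: for any fixed c, n^c / 7^n → 0 as n → ∞ (e.g. by the ratio test, or by writing 7^n = e^(n ln 7) and noting e^(n ln 7) / n^c → ∞). Hence n^47 · 7^(−n) = n^47 / 7^n → 0.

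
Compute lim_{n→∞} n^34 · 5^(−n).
lim = 0

Exponentials with base > 1 dominate every fixed polynomial: for any fixed c, n^c / 5^n → 0 as n → ∞ (e.g. by the ratio test, or by writing 5^n = e^(n ln 5) and noting e^(n ln 5) / n^c → ∞). Hence n^34 · 5^(−n) = n^34 / 5^n → 0.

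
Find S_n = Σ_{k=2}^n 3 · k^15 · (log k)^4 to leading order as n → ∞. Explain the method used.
S_n ~ 3 · n^16 · (log n)^4 / 16

By integral comparison, S_n = ∫_1^n 3 · x^15 · (log x)^4 dx + O(n^15 · (log n)^4). For the integral, the leading term of ∫_1^n x^15 (log x)^4 dx is n^16/16 · (log n)^4 (by repeated integration by parts; each step lowers the log-exponent and produces a relatively O(1/log n) correction). Hence S_n ~ 3 · n^16 · (log n)^4 / 16.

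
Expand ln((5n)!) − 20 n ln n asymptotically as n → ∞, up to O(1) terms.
ln((5n)!) − 20 n ln n = −15 n ln n + 5(ln 5 − 1) n + (1/2) ln(2π·5n) + O(1/n)

Stirling: ln((5n)!) = 5n ln(5n) − 5n + (1/2) ln(2π·5n) + O(1/n).
Expand 5n ln(5n) = 5n (ln n + ln 5) = 5n ln n + 5n ln 5.
Subtract 20n ln n: leading term is (5 − 20) n ln n = −15 n ln n. The next term is 5n ln 5 − 5n = 5(ln 5 − 1) n. Then the (1/2) ln(2π·5n) correction.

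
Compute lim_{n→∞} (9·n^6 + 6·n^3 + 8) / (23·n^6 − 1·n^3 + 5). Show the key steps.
lim = 9/23

For large n the leading n^6 terms dominate both numerator and denominator. Dividing top and bottom by n^6, every other term tends to 0, leaving 9/23.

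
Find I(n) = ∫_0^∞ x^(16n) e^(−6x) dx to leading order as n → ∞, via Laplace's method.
I(n) ~ (sqrt(2π·16n) / 6) · (16n/(6e))^(16n)

Write the integrand as exp(16n ln x − 6x) and set f(x) = 16n ln x − 6x. Then f'(x) = 16n/x − 6 = 0 at x* = 16n/6, and f''(x*) = −16n/x*^2 = −6^2/(16n). Laplace's method (interior maximum) gives
  I(n) ~ e^(f(x*)) · sqrt(2π / |f''(x*)|)
        = exp(16n ln(16n/6) − 16n) · sqrt(2π · 16n / 6^2)
        = (16n/6)^(16n) e^(−16n) · sqrt(2π·16n) / 6
        = (sqrt(2π·16n) / 6) · (16n/(6e))^(16n).
This matches Γ(16n+1)/6^(16n+1) with Stirling applied to Γ.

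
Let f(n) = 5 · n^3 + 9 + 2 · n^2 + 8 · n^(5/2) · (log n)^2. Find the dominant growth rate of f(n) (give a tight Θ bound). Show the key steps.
f(n) ∈ Θ(n^3)

Compare the terms by growth order. For large n, n^a · (log n)^b dominates n^a' · (log n)^b' iff a > a', or (a = a' and b > b'). Ranking the 4 terms shows the dominant one is 5 · n^3. Hence f(n) ∈ Θ(n^3).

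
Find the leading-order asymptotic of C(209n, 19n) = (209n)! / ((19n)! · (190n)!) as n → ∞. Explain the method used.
C(209n, 19n) ~ (285311670611/10000000000)^(19n) · sqrt(11/(20π·19n))

Write N = 19n. Apply Stirling to each factorial:
  (11N)! ~ sqrt(2π·11N) · (11N/e)^(11N),
  N! ~ sqrt(2π N) · (N/e)^N,
  (10N)! ~ sqrt(2π·10N) · (10N/e)^(10N).
The exponential factors combine to (11N)^(11N) / (N^N · (10N)^(10N)) = 11^(11N)/10^(10N) = (11^11/10^10)^N = (285311670611/10000000000)^N.
The square-root prefactors combine to sqrt(2π·11N) / (sqrt(2π N)·sqrt(2π·10N)) = sqrt(11 / (2π·10·N)) = sqrt(11/(20π·19n)).
Substituting N = 19n: C(209n, 19n) ~ (285311670611/10000000000)^(19n) · sqrt(11/(20π·19n)).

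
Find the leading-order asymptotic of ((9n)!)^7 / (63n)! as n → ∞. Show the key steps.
((9n)!)^7/(63n)! ~ ((2π·9n)^(6/2) / sqrt(7)) · 7^(−7·9n)  →  0

Write N = 9n. Stirling: N! ~ sqrt(2π N)(N/e)^N and (7N)! ~ sqrt(2π·7N)·(7N/e)^(7N).
  (N!)^7/(7N)! ~ (2π N)^(7/2) (N/e)^(7N) / [sqrt(2π·7N) (7N/e)^(7N)]
     = (2π N)^(7/2) / sqrt(2π·7N) · (N/(7N))^(7N)
     = (2π N)^((7−1)/2) / sqrt(7) · 7^(−7N).
Since 7^7 > 1, the factor 7^(−7N) decays exponentially, so the ratio → 0. Substituting N = 9n gives the stated form.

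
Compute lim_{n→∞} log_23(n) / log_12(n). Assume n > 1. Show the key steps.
lim = ln(12) / ln(23) = log_23(12)

Change of base: log_23(n) = ln n / ln 23 and log_12(n) = ln n / ln 12. The ratio is (ln n / ln 23) · (ln 12 / ln n) = ln 12 / ln 23, a constant independent of n. So the limit is ln 12 / ln 23 = log_23(12).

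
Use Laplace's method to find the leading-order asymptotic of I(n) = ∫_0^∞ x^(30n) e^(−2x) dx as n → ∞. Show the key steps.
I(n) ~ (sqrt(2π·30n) / 2) · (30n/(2e))^(30n)

Write the integrand as exp(30n ln x − 2x) and set f(x) = 30n ln x − 2x. Then f'(x) = 30n/x − 2 = 0 at x* = 30n/2, and f''(x*) = −30n/x*^2 = −2^2/(30n). Laplace's method (interior maximum) gives
  I(n) ~ e^(f(x*)) · sqrt(2π / |f''(x*)|)
        = exp(30n ln(30n/2) − 30n) · sqrt(2π · 30n / 2^2)
        = (30n/2)^(30n) e^(−30n) · sqrt(2π·30n) / 2
        = (sqrt(2π·30n) / 2) · (30n/(2e))^(30n).
This matches Γ(30n+1)/2^(30n+1) with Stirling applied to Γ.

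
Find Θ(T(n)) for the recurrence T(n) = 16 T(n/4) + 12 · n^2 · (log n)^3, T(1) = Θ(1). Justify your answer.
T(n) = Θ(n^2 · (log n)^4)

Here log_4 16 = 2 and f(n) = 12 · n^2 · (log n)^3 = Θ(n^(log_4 16) · (log n)^3). This is the extended Case 2 of the master theorem (f matches the critical exponent up to log factors), giving T(n) = Θ(n^(log_4 16) · (log n)^(3+1)) = Θ(n^2 · (log n)^4).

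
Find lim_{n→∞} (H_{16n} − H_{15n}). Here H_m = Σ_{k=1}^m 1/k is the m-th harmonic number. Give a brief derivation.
lim = ln(16/15)

Euler-Maclaurin gives H_m = ln m + γ + 1/(2m) + O(1/m^2). The γ and O(1/m) terms cancel in the difference:
  H_{16n} − H_{15n} = ln(16n) − ln(15n) + O(1/n) = ln(16/15) + O(1/n).
Hence the limit is ln(16/15).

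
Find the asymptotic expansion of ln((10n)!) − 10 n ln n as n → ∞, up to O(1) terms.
ln((10n)!) − 10 n ln n = 10(ln 10 − 1) n + (1/2) ln(2π·10n) + O(1/n)

Stirling: ln((10n)!) = 10n ln(10n) − 10n + (1/2) ln(2π·10n) + O(1/n).
Since 10n ln(10n) = 10n ln n + 10n ln 10, subtracting 10n ln n cancels the n ln n term exactly. What remains is 10(ln 10 − 1) n + (1/2) ln(2π·10n) + O(1/n).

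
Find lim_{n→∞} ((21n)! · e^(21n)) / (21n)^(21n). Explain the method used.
lim = ∞

Stirling: (21n)! ~ sqrt(2π·21n) · (21n/e)^(21n). Hence
  (21n)! · e^(21n) / (21n)^(21n) ~ sqrt(2π·21n) = sqrt(2π·21) · sqrt(n) → ∞.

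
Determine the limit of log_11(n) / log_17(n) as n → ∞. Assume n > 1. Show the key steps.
lim = ln(17) / ln(11) = log_11(17)

Change of base: log_11(n) = ln n / ln 11 and log_17(n) = ln n / ln 17. The ratio is (ln n / ln 11) · (ln 17 / ln n) = ln 17 / ln 11, a constant independent of n. So the limit is ln 17 / ln 11 = log_11(17).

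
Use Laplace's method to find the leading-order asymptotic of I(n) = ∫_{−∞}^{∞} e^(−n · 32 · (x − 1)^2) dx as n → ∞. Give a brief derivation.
I(n) = sqrt(π/(32n))

Here φ(x) = 32 · (x − 1)^2 has its unique minimum at x* = 1 with φ(x*) = 0 and φ''(x*) = 64. Laplace's method gives
  I(n) ~ e^(−n φ(x*)) · sqrt(2π / (n · φ''(x*))) = sqrt(2π / (64n)) = sqrt(π/(32n)).
This is exact: substituting u = (x − 1)·sqrt(32n) gives I(n) = (1/sqrt(32n)) ∫_{−∞}^{∞} e^(−u^2) du = sqrt(π/(32n)).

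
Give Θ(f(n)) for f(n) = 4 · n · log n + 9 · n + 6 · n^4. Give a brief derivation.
f(n) ∈ Θ(n^4)

Compare the terms by growth order. For large n, n^a · (log n)^b dominates n^a' · (log n)^b' iff a > a', or (a = a' and b > b'). Ranking the 3 terms shows the dominant one is 6 · n^4. Hence f(n) ∈ Θ(n^4).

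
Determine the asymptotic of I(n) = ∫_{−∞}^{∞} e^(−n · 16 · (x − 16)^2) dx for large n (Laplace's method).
I(n) = sqrt(π/(16n))

Here φ(x) = 16 · (x − 16)^2 has its unique minimum at x* = 16 with φ(x*) = 0 and φ''(x*) = 32. Laplace's method gives
  I(n) ~ e^(−n φ(x*)) · sqrt(2π / (n · φ''(x*))) = sqrt(2π / (32n)) = sqrt(π/(16n)).
This is exact: substituting u = (x − 16)·sqrt(16n) gives I(n) = (1/sqrt(16n)) ∫_{−∞}^{∞} e^(−u^2) du = sqrt(π/(16n)).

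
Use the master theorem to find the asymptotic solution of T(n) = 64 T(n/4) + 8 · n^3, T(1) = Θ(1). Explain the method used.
T(n) = Θ(n^3 log n)

log_4 64 = 3, and f(n) = 8 · n^3 = Θ(n^(log_4 64)). This is Case 2 of the master theorem: T(n) = Θ(f(n) · log n) = Θ(n^3 log n).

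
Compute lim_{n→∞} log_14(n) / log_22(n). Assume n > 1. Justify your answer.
lim = ln(22) / ln(14) = log_14(22)

Change of base: log_14(n) = ln n / ln 14 and log_22(n) = ln n / ln 22. The ratio is (ln n / ln 14) · (ln 22 / ln n) = ln 22 / ln 14, a constant independent of n. So the limit is ln 22 / ln 14 = log_14(22).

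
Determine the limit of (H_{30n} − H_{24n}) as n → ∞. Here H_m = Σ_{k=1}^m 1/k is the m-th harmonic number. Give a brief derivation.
lim = ln(30/24) = ln(5/4)

Euler-Maclaurin gives H_m = ln m + γ + 1/(2m) + O(1/m^2). The γ and O(1/m) terms cancel in the difference:
  H_{30n} − H_{24n} = ln(30n) − ln(24n) + O(1/n) = ln(30/24) + O(1/n).
Hence the limit is ln(30/24) = ln(5/4).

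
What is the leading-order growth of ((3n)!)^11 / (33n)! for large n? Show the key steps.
((3n)!)^11/(33n)! ~ ((2π·3n)^(10/2) / sqrt(11)) · 11^(−11·3n)  →  0

Write N = 3n. Stirling: N! ~ sqrt(2π N)(N/e)^N and (11N)! ~ sqrt(2π·11N)·(11N/e)^(11N).
  (N!)^11/(11N)! ~ (2π N)^(11/2) (N/e)^(11N) / [sqrt(2π·11N) (11N/e)^(11N)]
     = (2π N)^(11/2) / sqrt(2π·11N) · (N/(11N))^(11N)
     = (2π N)^((11−1)/2) / sqrt(11) · 11^(−11N).
Since 11^11 > 1, the factor 11^(−11N) decays exponentially, so the ratio → 0. Substituting N = 3n gives the stated form.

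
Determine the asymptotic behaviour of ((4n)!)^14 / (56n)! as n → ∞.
((4n)!)^14/(56n)! ~ ((2π·4n)^(13/2) / sqrt(14)) · 14^(−14·4n)  →  0

Write N = 4n. Stirling: N! ~ sqrt(2π N)(N/e)^N and (14N)! ~ sqrt(2π·14N)·(14N/e)^(14N).
  (N!)^14/(14N)! ~ (2π N)^(14/2) (N/e)^(14N) / [sqrt(2π·14N) (14N/e)^(14N)]
     = (2π N)^(14/2) / sqrt(2π·14N) · (N/(14N))^(14N)
     = (2π N)^((14−1)/2) / sqrt(14) · 14^(−14N).
Since 14^14 > 1, the factor 14^(−14N) decays exponentially, so the ratio → 0. Substituting N = 4n gives the stated form.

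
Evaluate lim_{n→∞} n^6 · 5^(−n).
lim = 0

Exponentials with base > 1 dominate every fixed polynomial: for any fixed c, n^c / 5^n → 0 as n → ∞ (e.g. by the ratio test, or by writing 5^n = e^(n ln 5) and noting e^(n ln 5) / n^c → ∞). Hence n^6 · 5^(−n) = n^6 / 5^n → 0.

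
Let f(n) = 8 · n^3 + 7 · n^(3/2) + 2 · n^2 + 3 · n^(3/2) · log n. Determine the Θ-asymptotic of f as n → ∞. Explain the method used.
f(n) ∈ Θ(n^3)

Compare the terms by growth order. For large n, n^a · (log n)^b dominates n^a' · (log n)^b' iff a > a', or (a = a' and b > b'). Ranking the 4 terms shows the dominant one is 8 · n^3. Hence f(n) ∈ Θ(n^3).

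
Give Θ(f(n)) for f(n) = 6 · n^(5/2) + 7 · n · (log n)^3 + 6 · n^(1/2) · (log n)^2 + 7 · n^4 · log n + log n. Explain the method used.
f(n) ∈ Θ(n^4 · log n)

Compare the terms by growth order. For large n, n^a · (log n)^b dominates n^a' · (log n)^b' iff a > a', or (a = a' and b > b'). Ranking the 5 terms shows the dominant one is 7 · n^4 · log n. Hence f(n) ∈ Θ(n^4 · log n).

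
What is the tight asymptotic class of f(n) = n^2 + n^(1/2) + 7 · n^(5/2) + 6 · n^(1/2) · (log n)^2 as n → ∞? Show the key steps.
f(n) ∈ Θ(n^(5/2))

Compare the terms by growth order. For large n, n^a · (log n)^b dominates n^a' · (log n)^b' iff a > a', or (a = a' and b > b'). Ranking the 4 terms shows the dominant one is 7 · n^(5/2). Hence f(n) ∈ Θ(n^(5/2)).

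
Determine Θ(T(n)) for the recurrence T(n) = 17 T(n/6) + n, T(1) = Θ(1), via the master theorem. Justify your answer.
T(n) = Θ(n^(log_6 17))

Master theorem: compare f(n) = n to n^(log_6 17) where log_6 17 ≈ 1.581. Since 1 < log_6 17, we have f(n) = O(n^(log_6 17 − ε)) for some ε > 0 — Case 1. Hence T(n) = Θ(n^(log_6 17)).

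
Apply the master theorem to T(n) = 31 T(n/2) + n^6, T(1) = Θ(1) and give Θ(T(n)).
T(n) = Θ(n^6)

log_2 31 ≈ 4.954. f(n) = n^6 dominates n^(log_2 31) since 6 > 4.954, and the regularity condition a·f(n/b) = 31·(n/2)^6 = (31/64)·n^6 ≤ c·f(n) holds with c = 31/64 ≈ 0.484 < 1. So this is Case 3: T(n) = Θ(f(n)) = Θ(n^6).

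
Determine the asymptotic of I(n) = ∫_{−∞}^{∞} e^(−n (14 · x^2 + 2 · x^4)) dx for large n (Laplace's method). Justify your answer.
I(n) ~ sqrt(π/(14n))

φ(x) = 14 · x^2 + 2 · x^4 has its unique global minimum at x* = 0 (since φ'(x) = 28x + 8x^3 = 0 only at x = 0 for real x with both coefficients positive, and φ → ∞ as |x| → ∞). At x* = 0, φ(0) = 0 and φ''(0) = 28. Laplace's method then gives
  I(n) ~ sqrt(2π / (n · φ''(0))) · e^(−n φ(0)) = sqrt(2π / (28n)) = sqrt(π/(14n)).
The 2 · x^4 term contributes only at subleading order (an O(1/n) relative correction).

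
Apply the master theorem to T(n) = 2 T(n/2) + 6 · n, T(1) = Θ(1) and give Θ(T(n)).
T(n) = Θ(n log n)

log_2 2 = 1, and f(n) = 6 · n = Θ(n^(log_2 2)). This is Case 2 of the master theorem: T(n) = Θ(f(n) · log n) = Θ(n log n).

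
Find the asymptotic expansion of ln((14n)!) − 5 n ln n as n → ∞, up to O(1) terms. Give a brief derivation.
ln((14n)!) − 5 n ln n = 9 n ln n + 14(ln 14 − 1) n + (1/2) ln(2π·14n) + O(1/n)

Stirling: ln((14n)!) = 14n ln(14n) − 14n + (1/2) ln(2π·14n) + O(1/n).
Expand 14n ln(14n) = 14n (ln n + ln 14) = 14n ln n + 14n ln 14.
Subtract 5n ln n: leading term is (14 − 5) n ln n = 9 n ln n. The next term is 14n ln 14 − 14n = 14(ln 14 − 1) n. Then the (1/2) ln(2π·14n) correction.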